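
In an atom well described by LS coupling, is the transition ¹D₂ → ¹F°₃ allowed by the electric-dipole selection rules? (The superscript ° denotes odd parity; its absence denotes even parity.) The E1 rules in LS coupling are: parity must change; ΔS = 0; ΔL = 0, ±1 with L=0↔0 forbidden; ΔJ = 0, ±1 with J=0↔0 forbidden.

Parity must change: even → odd — passes.
ΔS = 0: S: 0 → 0 — passes.
ΔL = 0, ±1 (not L=0↔0): L: 2 → 3, ΔL = +1 — passes.
ΔJ = 0, ±1 (not J=0↔0): J: 2 → 3, ΔJ = +1 — passes.
All four E1 rules are satisfied.

allowed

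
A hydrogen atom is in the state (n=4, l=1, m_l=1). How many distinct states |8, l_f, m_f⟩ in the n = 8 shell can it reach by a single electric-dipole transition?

E1 requires Δl = ±1, so l_f ∈ {0, 2}; with 0 ≤ l_f ≤ n_f−1 = 7, the allowed l_f values are {0, 2}.
For l_f = 0: m_f ∈ {m_i−1, m_i, m_i+1} ∩ [−0, 0] = {0} → 1 state.
For l_f = 2: m_f ∈ {m_i−1, m_i, m_i+1} ∩ [−2, 2] = {0, 1, 2} → 3 states.
Total: 4.

4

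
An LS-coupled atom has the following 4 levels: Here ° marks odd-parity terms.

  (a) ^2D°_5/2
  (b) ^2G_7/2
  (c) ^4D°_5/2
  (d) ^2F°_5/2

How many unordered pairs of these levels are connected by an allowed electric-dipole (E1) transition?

(a)–(b): forbidden (ΔL).
(a)–(c): forbidden (parity, ΔS).
(a)–(d): forbidden (parity).
(b)–(c): forbidden (ΔS, ΔL).
(b)–(d): allowed.
(c)–(d): forbidden (parity, ΔS).
Allowed pairs: 1 of 6.

1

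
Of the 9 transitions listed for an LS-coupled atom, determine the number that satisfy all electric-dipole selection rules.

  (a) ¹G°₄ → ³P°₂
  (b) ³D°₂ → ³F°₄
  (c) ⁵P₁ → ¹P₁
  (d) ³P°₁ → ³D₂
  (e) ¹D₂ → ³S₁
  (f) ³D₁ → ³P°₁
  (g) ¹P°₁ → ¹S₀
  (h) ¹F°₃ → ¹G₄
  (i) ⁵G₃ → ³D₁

(a) forbidden (parity, ΔS, ΔL, ΔJ fail)
(b) forbidden (parity, ΔJ fail)
(c) forbidden (parity, ΔS fail)
(d) allowed
(e) forbidden (parity, ΔS, ΔL fail)
(f) allowed
(g) allowed
(h) allowed
(i) forbidden (parity, ΔS, ΔL, ΔJ fail)
Total allowed: 4 of 9.

4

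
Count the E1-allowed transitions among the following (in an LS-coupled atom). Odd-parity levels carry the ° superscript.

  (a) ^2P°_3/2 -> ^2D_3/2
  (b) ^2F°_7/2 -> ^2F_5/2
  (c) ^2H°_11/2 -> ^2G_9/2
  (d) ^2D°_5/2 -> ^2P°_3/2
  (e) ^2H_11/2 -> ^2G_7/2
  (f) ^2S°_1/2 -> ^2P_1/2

4

(a) allowed
(b) allowed
(c) allowed
(d) forbidden (parity fails)
(e) forbidden (parity, ΔJ fail)
(f) allowed
Total allowed: 4 of 6.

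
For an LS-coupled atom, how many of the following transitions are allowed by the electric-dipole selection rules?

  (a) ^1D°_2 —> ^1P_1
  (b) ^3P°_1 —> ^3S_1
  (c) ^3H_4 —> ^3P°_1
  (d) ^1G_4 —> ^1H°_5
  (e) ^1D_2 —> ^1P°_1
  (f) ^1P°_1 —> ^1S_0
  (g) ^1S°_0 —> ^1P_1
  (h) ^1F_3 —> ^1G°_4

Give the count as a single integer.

7

(a) allowed
(b) allowed
(c) forbidden (ΔL, ΔJ fail)
(d) allowed
(e) allowed
(f) allowed
(g) allowed
(h) allowed
Total allowed: 7 of 8.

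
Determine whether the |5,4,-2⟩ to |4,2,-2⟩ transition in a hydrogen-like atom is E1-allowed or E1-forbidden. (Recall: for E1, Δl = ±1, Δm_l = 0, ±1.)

forbidden

Δl = 2 − 4 = -2; the E1 rule Δl = ±1 is violated.
m_l: -2 → -2 (Δm_l = +0). |Δm_l| ≤ 1 satisfied.
The transition is electric-dipole forbidden.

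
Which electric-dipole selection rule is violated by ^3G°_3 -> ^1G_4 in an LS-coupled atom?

the ΔS = 0 rule

Initial level: S=1, L=4, J=3, parity odd. Final level: S=0, L=4, J=4, parity even.
Parity must change: odd → even — ✓.
ΔS = 0: S: 1 → 0 — ✗.
ΔL = 0, ±1 (not L=0↔0): L: 4 → 4, ΔL = +0 — ✓.
ΔJ = 0, ±1 (not J=0↔0): J: 3 → 4, ΔJ = +1 — ✓.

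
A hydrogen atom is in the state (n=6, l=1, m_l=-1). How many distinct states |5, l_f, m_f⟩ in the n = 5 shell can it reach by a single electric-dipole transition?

E1 requires Δl = ±1, so l_f ∈ {0, 2}; with 0 ≤ l_f ≤ n_f−1 = 4, the allowed l_f values are {0, 2}.
For l_f = 0: m_f ∈ {m_i−1, m_i, m_i+1} ∩ [−0, 0] = {0} → 1 state.
For l_f = 2: m_f ∈ {m_i−1, m_i, m_i+1} ∩ [−2, 2] = {-2, -1, 0} → 3 states.
Total: 4.

4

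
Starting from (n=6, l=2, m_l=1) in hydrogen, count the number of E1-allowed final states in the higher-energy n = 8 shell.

E1 requires Δl = ±1, so l_f ∈ {1, 3}; with 0 ≤ l_f ≤ n_f−1 = 7, the allowed l_f values are {1, 3}.
For l_f = 1: m_f ∈ {m_i−1, m_i, m_i+1} ∩ [−1, 1] = {0, 1} → 2 states.
For l_f = 3: m_f ∈ {m_i−1, m_i, m_i+1} ∩ [−3, 3] = {0, 1, 2} → 3 states.
Total: 5.

5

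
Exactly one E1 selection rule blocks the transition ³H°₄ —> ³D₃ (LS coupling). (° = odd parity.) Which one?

Initial level: S=1, L=5, J=4, parity odd. Final level: S=1, L=2, J=3, parity even.
Parity must change: odd → even — ✓.
ΔS = 0: S: 1 → 1 — ✓.
ΔL = 0, ±1 (not L=0↔0): L: 5 → 2, ΔL = -3 — ✗.
ΔJ = 0, ±1 (not J=0↔0): J: 4 → 3, ΔJ = -1 — ✓.

the ΔL = 0, ±1 rule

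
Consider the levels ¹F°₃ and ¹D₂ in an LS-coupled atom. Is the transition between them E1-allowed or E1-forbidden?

allowed

Reading off the term symbols: S 0→0, L 3→2, J 3→2, parity odd→even.
ΔS = 0: S: 0 → 0 — satisfied.
ΔJ = 0, ±1 (not J=0↔0): J: 3 → 2, ΔJ = -1 — satisfied.
Parity must change: odd → even — satisfied.
ΔL = 0, ±1 (not L=0↔0): L: 3 → 2, ΔL = -1 — satisfied.
All four E1 rules are satisfied.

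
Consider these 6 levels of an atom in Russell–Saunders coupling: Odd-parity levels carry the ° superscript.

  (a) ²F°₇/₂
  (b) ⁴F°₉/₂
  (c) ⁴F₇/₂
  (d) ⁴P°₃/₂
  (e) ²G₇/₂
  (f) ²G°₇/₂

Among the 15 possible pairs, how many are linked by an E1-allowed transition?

(a)–(b): forbidden (parity, ΔS).
(a)–(c): forbidden (ΔS).
(a)–(d): forbidden (parity, ΔS, ΔL, ΔJ).
(a)–(e): allowed.
(a)–(f): forbidden (parity).
(b)–(c): allowed.
(b)–(d): forbidden (parity, ΔL, ΔJ).
(b)–(e): forbidden (ΔS).
(b)–(f): forbidden (parity, ΔS).
(c)–(d): forbidden (ΔL, ΔJ).
(c)–(e): forbidden (parity, ΔS).
(c)–(f): forbidden (ΔS).
(d)–(e): forbidden (ΔS, ΔL, ΔJ).
(d)–(f): forbidden (parity, ΔS, ΔL, ΔJ).
(e)–(f): allowed.
Allowed pairs: 3 of 15.

3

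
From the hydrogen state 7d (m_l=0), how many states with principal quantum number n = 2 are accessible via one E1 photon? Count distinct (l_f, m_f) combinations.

E1 requires Δl = ±1, so l_f ∈ {1, 3}; with 0 ≤ l_f ≤ n_f−1 = 1, the allowed l_f values are {1}.
For l_f = 1: m_f ∈ {m_i−1, m_i, m_i+1} ∩ [−1, 1] = {-1, 0, 1} → 3 states.
Total: 3.

3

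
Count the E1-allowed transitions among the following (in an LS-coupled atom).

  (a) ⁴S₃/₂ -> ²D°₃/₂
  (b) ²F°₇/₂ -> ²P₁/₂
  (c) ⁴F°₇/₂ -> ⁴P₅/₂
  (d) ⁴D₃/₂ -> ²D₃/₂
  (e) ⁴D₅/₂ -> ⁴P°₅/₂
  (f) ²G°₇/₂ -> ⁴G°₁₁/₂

(a) forbidden (ΔS, ΔL fail)
(b) forbidden (ΔL, ΔJ fail)
(c) forbidden (ΔL fails)
(d) forbidden (parity, ΔS fail)
(e) allowed
(f) forbidden (parity, ΔS, ΔJ fail)
Total allowed: 1 of 6.

1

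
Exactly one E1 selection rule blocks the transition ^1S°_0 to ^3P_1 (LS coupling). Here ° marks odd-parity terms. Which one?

Reading off the term symbols: S 0→1, L 0→1, J 0→1, parity odd→even.
Parity must change: odd → even — ok.
ΔJ = 0, ±1 (not J=0↔0): J: 0 → 1, ΔJ = +1 — ok.
ΔS = 0: S: 0 → 1 — fails.
ΔL = 0, ±1 (not L=0↔0): L: 0 → 1, ΔL = +1 — ok.

the ΔS = 0 rule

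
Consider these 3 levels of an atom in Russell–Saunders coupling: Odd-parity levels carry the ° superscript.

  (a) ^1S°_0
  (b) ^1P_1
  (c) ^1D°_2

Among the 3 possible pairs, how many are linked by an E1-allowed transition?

(a)–(b): allowed.
(a)–(c): forbidden (parity, ΔL, ΔJ).
(b)–(c): allowed.
Allowed pairs: 2 of 3.

2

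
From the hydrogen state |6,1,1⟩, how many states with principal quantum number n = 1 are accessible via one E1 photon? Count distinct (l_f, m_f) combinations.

1

E1 requires Δl = ±1, so l_f ∈ {0, 2}; with 0 ≤ l_f ≤ n_f−1 = 0, the allowed l_f values are {0}.
For l_f = 0: m_f ∈ {m_i−1, m_i, m_i+1} ∩ [−0, 0] = {0} → 1 state.
Total: 1.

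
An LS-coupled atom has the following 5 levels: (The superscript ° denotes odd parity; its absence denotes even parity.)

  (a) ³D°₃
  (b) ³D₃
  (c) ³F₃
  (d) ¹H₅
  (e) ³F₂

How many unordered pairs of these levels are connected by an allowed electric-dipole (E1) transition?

(a)–(b): allowed.
(a)–(c): allowed.
(a)–(d): forbidden (ΔS, ΔL, ΔJ).
(a)–(e): allowed.
(b)–(c): forbidden (parity).
(b)–(d): forbidden (parity, ΔS, ΔL, ΔJ).
(b)–(e): forbidden (parity).
(c)–(d): forbidden (parity, ΔS, ΔL, ΔJ).
(c)–(e): forbidden (parity).
(d)–(e): forbidden (parity, ΔS, ΔL, ΔJ).
Allowed pairs: 3 of 10.

3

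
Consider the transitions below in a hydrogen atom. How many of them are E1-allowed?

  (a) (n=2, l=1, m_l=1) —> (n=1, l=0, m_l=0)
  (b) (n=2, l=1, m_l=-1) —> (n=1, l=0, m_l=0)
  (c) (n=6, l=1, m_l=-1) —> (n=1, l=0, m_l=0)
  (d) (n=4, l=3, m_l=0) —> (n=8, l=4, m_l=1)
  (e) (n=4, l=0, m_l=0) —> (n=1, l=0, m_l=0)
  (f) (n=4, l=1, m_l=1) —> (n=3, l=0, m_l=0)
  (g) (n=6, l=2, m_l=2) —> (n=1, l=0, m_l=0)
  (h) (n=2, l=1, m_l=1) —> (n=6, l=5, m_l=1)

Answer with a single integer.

5

(a) allowed
(b) allowed
(c) allowed
(d) allowed
(e) forbidden — Δl = +0 (E1 requires Δl = ±1)
(f) allowed
(g) forbidden — Δl = -2 (E1 requires Δl = ±1); Δm_l = -2 (E1 requires Δm_l = 0, ±1)
(h) forbidden — Δl = +4 (E1 requires Δl = ±1)
Total allowed: 5 of 8.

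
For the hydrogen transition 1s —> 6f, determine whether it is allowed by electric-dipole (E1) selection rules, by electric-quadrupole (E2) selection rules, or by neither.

Δl = 3 − 0 = +3; l_i + l_f = 3.
E1 (Δl = ±1): not satisfied.
E2 (Δl = 0,±2, l_i+l_f ≥ 2): not satisfied.

neither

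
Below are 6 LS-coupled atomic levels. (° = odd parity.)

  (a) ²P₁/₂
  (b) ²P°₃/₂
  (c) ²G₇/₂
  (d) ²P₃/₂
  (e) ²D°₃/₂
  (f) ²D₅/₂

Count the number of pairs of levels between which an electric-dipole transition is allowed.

6

(a)–(b): allowed.
(a)–(c): forbidden (parity, ΔL, ΔJ).
(a)–(d): forbidden (parity).
(a)–(e): allowed.
(a)–(f): forbidden (parity, ΔJ).
(b)–(c): forbidden (ΔL, ΔJ).
(b)–(d): allowed.
(b)–(e): forbidden (parity).
(b)–(f): allowed.
(c)–(d): forbidden (parity, ΔL, ΔJ).
(c)–(e): forbidden (ΔL, ΔJ).
(c)–(f): forbidden (parity, ΔL).
(d)–(e): allowed.
(d)–(f): forbidden (parity).
(e)–(f): allowed.
Allowed pairs: 6 of 15.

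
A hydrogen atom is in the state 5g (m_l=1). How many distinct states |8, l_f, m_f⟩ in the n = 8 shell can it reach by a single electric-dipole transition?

6

E1 requires Δl = ±1, so l_f ∈ {3, 5}; with 0 ≤ l_f ≤ n_f−1 = 7, the allowed l_f values are {3, 5}.
For l_f = 3: m_f ∈ {m_i−1, m_i, m_i+1} ∩ [−3, 3] = {0, 1, 2} → 3 states.
For l_f = 5: m_f ∈ {m_i−1, m_i, m_i+1} ∩ [−5, 5] = {0, 1, 2} → 3 states.
Total: 6.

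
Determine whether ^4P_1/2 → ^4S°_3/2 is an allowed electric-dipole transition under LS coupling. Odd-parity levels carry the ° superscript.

allowed

Initial level: S=3/2, L=1, J=1/2, parity even. Final level: S=3/2, L=0, J=3/2, parity odd.
ΔJ = 0, ±1 (not J=0↔0): J: 1/2 → 3/2, ΔJ = +1 — ✓.
Parity must change: even → odd — ✓.
ΔS = 0: S: 3/2 → 3/2 — ✓.
ΔL = 0, ±1 (not L=0↔0): L: 1 → 0, ΔL = -1 — ✓.
All four E1 rules are satisfied.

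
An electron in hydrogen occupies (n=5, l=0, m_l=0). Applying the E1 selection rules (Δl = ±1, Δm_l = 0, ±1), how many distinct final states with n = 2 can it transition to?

3

E1 requires Δl = ±1, so l_f ∈ {-1, 1}; with 0 ≤ l_f ≤ n_f−1 = 1, the allowed l_f values are {1}.
For l_f = 1: m_f ∈ {m_i−1, m_i, m_i+1} ∩ [−1, 1] = {-1, 0, 1} → 3 states.
Total: 3.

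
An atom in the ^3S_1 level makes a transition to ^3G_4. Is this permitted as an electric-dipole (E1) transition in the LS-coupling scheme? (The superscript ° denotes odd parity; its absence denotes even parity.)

forbidden

Initial level: S=1, L=0, J=1, parity even. Final level: S=1, L=4, J=4, parity even.
Parity must change: even → even — fails.
ΔS = 0: S: 1 → 1 — passes.
ΔL = 0, ±1 (not L=0↔0): L: 0 → 4, ΔL = +4 — fails.
ΔJ = 0, ±1 (not J=0↔0): J: 1 → 4, ΔJ = +3 — fails.
Rule(s) violated: parity, ΔL, ΔJ.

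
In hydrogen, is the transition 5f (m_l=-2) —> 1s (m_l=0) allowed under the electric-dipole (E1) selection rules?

forbidden

Initial l = 3, final l = 0, so Δl = -3. E1 requires Δl = ±1: ✗.
Δm_l = 0 − (-2) = +2. E1 requires Δm_l = 0, ±1: ✗.
The transition is electric-dipole forbidden.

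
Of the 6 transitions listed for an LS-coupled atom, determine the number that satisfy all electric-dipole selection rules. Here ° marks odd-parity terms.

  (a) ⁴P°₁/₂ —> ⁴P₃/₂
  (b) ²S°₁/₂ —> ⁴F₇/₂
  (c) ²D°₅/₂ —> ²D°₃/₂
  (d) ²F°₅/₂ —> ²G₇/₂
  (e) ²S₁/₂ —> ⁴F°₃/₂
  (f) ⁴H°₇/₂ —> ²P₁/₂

(a) allowed
(b) forbidden (ΔS, ΔL, ΔJ fail)
(c) forbidden (parity fails)
(d) allowed
(e) forbidden (ΔS, ΔL fail)
(f) forbidden (ΔS, ΔL, ΔJ fail)
Total allowed: 2 of 6.

2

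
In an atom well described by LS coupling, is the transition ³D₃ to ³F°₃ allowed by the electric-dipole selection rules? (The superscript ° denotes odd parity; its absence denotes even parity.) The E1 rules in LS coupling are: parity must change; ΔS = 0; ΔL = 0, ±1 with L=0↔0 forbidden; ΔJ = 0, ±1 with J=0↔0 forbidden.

allowed

Reading off the term symbols: S 1→1, L 2→3, J 3→3, parity even→odd.
Parity must change: even → odd — ✓.
ΔS = 0: S: 1 → 1 — ✓.
ΔL = 0, ±1 (not L=0↔0): L: 2 → 3, ΔL = +1 — ✓.
ΔJ = 0, ±1 (not J=0↔0): J: 3 → 3, ΔJ = +0 — ✓.
All four E1 rules are satisfied.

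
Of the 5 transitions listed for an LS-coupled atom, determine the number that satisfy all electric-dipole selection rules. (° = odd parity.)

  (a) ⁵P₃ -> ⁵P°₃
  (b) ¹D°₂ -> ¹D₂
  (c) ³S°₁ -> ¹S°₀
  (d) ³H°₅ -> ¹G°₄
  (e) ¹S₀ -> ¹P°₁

3

(a) allowed
(b) allowed
(c) forbidden (parity, ΔS, ΔL fail)
(d) forbidden (parity, ΔS fail)
(e) allowed
Total allowed: 3 of 5.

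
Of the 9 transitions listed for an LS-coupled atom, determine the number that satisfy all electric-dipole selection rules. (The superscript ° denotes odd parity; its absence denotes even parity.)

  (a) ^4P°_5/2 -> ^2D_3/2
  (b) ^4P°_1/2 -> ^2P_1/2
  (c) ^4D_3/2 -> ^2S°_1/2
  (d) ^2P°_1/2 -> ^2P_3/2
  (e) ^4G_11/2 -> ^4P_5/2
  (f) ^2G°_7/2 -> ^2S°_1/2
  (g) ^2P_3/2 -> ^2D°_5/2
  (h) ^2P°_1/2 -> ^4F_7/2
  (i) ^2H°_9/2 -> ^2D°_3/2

2

(a) forbidden (ΔS fails)
(b) forbidden (ΔS fails)
(c) forbidden (ΔS, ΔL fail)
(d) allowed
(e) forbidden (parity, ΔL, ΔJ fail)
(f) forbidden (parity, ΔL, ΔJ fail)
(g) allowed
(h) forbidden (ΔS, ΔL, ΔJ fail)
(i) forbidden (parity, ΔL, ΔJ fail)
Total allowed: 2 of 9.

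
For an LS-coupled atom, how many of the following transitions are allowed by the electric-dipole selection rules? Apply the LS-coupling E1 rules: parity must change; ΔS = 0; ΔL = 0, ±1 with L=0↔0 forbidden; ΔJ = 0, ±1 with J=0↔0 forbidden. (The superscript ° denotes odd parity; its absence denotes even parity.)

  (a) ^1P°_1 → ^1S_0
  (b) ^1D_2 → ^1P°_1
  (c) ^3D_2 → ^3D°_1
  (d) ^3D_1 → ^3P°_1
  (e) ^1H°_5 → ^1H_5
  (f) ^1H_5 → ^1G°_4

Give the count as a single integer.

(a) allowed
(b) allowed
(c) allowed
(d) allowed
(e) allowed
(f) allowed
Total allowed: 6 of 6.

6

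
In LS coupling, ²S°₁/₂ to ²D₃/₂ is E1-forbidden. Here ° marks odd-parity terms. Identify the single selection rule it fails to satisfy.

the ΔL = 0, ±1 rule

Initial level: S=1/2, L=0, J=1/2, parity odd. Final level: S=1/2, L=2, J=3/2, parity even.
Parity must change: odd → even — ✓.
ΔS = 0: S: 1/2 → 1/2 — ✓.
ΔL = 0, ±1 (not L=0↔0): L: 0 → 2, ΔL = +2 — ✗.
ΔJ = 0, ±1 (not J=0↔0): J: 1/2 → 3/2, ΔJ = +1 — ✓.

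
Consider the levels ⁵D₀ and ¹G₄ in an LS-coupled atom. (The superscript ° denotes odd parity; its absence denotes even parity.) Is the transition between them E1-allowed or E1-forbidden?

Reading off the term symbols: S 2→0, L 2→4, J 0→4, parity even→even.
Parity must change: even → even — fails.
ΔS = 0: S: 2 → 0 — fails.
ΔL = 0, ±1 (not L=0↔0): L: 2 → 4, ΔL = +2 — fails.
ΔJ = 0, ±1 (not J=0↔0): J: 0 → 4, ΔJ = +4 — fails.
Rule(s) violated: parity, ΔS, ΔL, ΔJ.

forbidden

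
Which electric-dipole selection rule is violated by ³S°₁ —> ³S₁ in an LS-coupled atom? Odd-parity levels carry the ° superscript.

Reading off the term symbols: S 1→1, L 0→0, J 1→1, parity odd→even.
Parity must change: odd → even — ✓.
ΔS = 0: S: 1 → 1 — ✓.
ΔL = 0, ±1 (not L=0↔0): L: 0 → 0, ΔL = +0 — ✗.
ΔJ = 0, ±1 (not J=0↔0): J: 1 → 1, ΔJ = +0 — ✓.

the L=0 ↔ L=0 exclusion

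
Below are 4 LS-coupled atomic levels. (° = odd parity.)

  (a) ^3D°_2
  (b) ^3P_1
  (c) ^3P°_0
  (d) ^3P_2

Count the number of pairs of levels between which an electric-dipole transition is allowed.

(a)–(b): allowed.
(a)–(c): forbidden (parity, ΔJ).
(a)–(d): allowed.
(b)–(c): allowed.
(b)–(d): forbidden (parity).
(c)–(d): forbidden (ΔJ).
Allowed pairs: 3 of 6.

3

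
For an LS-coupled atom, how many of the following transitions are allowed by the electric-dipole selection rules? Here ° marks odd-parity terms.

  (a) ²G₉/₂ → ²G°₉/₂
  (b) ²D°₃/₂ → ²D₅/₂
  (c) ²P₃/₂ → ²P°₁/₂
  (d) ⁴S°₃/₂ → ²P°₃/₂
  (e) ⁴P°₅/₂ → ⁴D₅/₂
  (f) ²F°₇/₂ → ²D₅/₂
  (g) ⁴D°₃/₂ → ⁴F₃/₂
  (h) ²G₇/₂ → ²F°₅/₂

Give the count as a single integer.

(a) allowed
(b) allowed
(c) allowed
(d) forbidden (parity, ΔS fail)
(e) allowed
(f) allowed
(g) allowed
(h) allowed
Total allowed: 7 of 8.

7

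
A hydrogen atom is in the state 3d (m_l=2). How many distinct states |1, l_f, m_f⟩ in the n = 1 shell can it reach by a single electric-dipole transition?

E1 requires l_f ∈ {1, 3}, but neither lies in [0, 0], so no final state is reachable.
Total: 0.

0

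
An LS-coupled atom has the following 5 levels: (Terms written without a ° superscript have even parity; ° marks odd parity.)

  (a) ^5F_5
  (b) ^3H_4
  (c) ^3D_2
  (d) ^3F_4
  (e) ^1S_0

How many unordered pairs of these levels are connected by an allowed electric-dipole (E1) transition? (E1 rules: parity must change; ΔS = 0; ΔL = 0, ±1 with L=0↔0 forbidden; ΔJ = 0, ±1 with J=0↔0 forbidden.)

(a)–(b): forbidden (parity, ΔS, ΔL).
(a)–(c): forbidden (parity, ΔS, ΔJ).
(a)–(d): forbidden (parity, ΔS).
(a)–(e): forbidden (parity, ΔS, ΔL, ΔJ).
(b)–(c): forbidden (parity, ΔL, ΔJ).
(b)–(d): forbidden (parity, ΔL).
(b)–(e): forbidden (parity, ΔS, ΔL, ΔJ).
(c)–(d): forbidden (parity, ΔJ).
(c)–(e): forbidden (parity, ΔS, ΔL, ΔJ).
(d)–(e): forbidden (parity, ΔS, ΔL, ΔJ).
Allowed pairs: 0 of 10.

0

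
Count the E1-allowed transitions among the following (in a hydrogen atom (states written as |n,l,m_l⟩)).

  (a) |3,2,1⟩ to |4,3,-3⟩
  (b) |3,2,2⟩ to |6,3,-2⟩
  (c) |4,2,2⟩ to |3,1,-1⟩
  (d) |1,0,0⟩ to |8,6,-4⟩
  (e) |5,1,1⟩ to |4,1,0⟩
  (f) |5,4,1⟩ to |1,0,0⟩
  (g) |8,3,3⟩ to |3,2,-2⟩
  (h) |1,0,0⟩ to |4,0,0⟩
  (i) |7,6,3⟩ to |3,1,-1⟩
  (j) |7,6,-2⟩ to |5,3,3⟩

0

(a) forbidden — Δm_l = -4 (E1 requires Δm_l = 0, ±1)
(b) forbidden — Δm_l = -4 (E1 requires Δm_l = 0, ±1)
(c) forbidden — Δm_l = -3 (E1 requires Δm_l = 0, ±1)
(d) forbidden — Δl = +6 (E1 requires Δl = ±1); Δm_l = -4 (E1 requires Δm_l = 0, ±1)
(e) forbidden — Δl = +0 (E1 requires Δl = ±1)
(f) forbidden — Δl = -4 (E1 requires Δl = ±1)
(g) forbidden — Δm_l = -5 (E1 requires Δm_l = 0, ±1)
(h) forbidden — Δl = +0 (E1 requires Δl = ±1)
(i) forbidden — Δl = -5 (E1 requires Δl = ±1); Δm_l = -4 (E1 requires Δm_l = 0, ±1)
(j) forbidden — Δl = -3 (E1 requires Δl = ±1); Δm_l = +5 (E1 requires Δm_l = 0, ±1)
Total allowed: 0 of 10.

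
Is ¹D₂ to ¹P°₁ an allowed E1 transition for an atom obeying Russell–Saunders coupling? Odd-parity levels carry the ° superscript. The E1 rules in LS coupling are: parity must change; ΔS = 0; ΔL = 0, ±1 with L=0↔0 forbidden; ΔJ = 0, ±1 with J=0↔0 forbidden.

allowed

Initial level: S=0, L=2, J=2, parity even. Final level: S=0, L=1, J=1, parity odd.
ΔJ = 0, ±1 (not J=0↔0): J: 2 → 1, ΔJ = -1 — satisfied.
ΔS = 0: S: 0 → 0 — satisfied.
Parity must change: even → odd — satisfied.
ΔL = 0, ±1 (not L=0↔0): L: 2 → 1, ΔL = -1 — satisfied.
All four E1 rules are satisfied.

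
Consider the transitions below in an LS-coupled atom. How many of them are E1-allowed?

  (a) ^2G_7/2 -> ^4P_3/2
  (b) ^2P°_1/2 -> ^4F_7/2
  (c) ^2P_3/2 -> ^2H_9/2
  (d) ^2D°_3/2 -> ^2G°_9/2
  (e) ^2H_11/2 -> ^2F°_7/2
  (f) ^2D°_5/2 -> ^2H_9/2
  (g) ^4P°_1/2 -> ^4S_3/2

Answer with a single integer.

(a) forbidden (parity, ΔS, ΔL, ΔJ fail)
(b) forbidden (ΔS, ΔL, ΔJ fail)
(c) forbidden (parity, ΔL, ΔJ fail)
(d) forbidden (parity, ΔL, ΔJ fail)
(e) forbidden (ΔL, ΔJ fail)
(f) forbidden (ΔL, ΔJ fail)
(g) allowed
Total allowed: 1 of 7.

1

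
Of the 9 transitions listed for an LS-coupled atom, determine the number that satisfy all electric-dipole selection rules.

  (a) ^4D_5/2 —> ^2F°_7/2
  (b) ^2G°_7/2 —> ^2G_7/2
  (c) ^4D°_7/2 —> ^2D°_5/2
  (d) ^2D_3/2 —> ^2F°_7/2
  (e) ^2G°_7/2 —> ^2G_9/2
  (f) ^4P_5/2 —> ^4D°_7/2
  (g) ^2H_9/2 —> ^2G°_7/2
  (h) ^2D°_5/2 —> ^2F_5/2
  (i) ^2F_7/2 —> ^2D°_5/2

(a) forbidden (ΔS fails)
(b) allowed
(c) forbidden (parity, ΔS fail)
(d) forbidden (ΔJ fails)
(e) allowed
(f) allowed
(g) allowed
(h) allowed
(i) allowed
Total allowed: 6 of 9.

6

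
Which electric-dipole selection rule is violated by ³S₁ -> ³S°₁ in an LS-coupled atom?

the L=0 ↔ L=0 exclusion

Reading off the term symbols: S 1→1, L 0→0, J 1→1, parity even→odd.
ΔJ = 0, ±1 (not J=0↔0): J: 1 → 1, ΔJ = +0 — passes.
ΔL = 0, ±1 (not L=0↔0): L: 0 → 0, ΔL = +0 — fails.
Parity must change: even → odd — passes.
ΔS = 0: S: 1 → 1 — passes.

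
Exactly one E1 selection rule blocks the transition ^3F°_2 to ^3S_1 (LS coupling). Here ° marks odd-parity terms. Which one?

Initial level: S=1, L=3, J=2, parity odd. Final level: S=1, L=0, J=1, parity even.
ΔL = 0, ±1 (not L=0↔0): L: 3 → 0, ΔL = -3 — ✗.
ΔS = 0: S: 1 → 1 — ✓.
Parity must change: odd → even — ✓.
ΔJ = 0, ±1 (not J=0↔0): J: 2 → 1, ΔJ = -1 — ✓.

the ΔL = 0, ±1 rule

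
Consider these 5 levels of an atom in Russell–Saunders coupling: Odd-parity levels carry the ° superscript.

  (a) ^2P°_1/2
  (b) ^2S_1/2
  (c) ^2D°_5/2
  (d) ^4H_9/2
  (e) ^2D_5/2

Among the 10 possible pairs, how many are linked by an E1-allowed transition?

2

(a)–(b): allowed.
(a)–(c): forbidden (parity, ΔJ).
(a)–(d): forbidden (ΔS, ΔL, ΔJ).
(a)–(e): forbidden (ΔJ).
(b)–(c): forbidden (ΔL, ΔJ).
(b)–(d): forbidden (parity, ΔS, ΔL, ΔJ).
(b)–(e): forbidden (parity, ΔL, ΔJ).
(c)–(d): forbidden (ΔS, ΔL, ΔJ).
(c)–(e): allowed.
(d)–(e): forbidden (parity, ΔS, ΔL, ΔJ).
Allowed pairs: 2 of 10.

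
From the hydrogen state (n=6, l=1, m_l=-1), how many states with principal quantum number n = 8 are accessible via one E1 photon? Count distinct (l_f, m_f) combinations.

E1 requires Δl = ±1, so l_f ∈ {0, 2}; with 0 ≤ l_f ≤ n_f−1 = 7, the allowed l_f values are {0, 2}.
For l_f = 0: m_f ∈ {m_i−1, m_i, m_i+1} ∩ [−0, 0] = {0} → 1 state.
For l_f = 2: m_f ∈ {m_i−1, m_i, m_i+1} ∩ [−2, 2] = {-2, -1, 0} → 3 states.
Total: 4.

4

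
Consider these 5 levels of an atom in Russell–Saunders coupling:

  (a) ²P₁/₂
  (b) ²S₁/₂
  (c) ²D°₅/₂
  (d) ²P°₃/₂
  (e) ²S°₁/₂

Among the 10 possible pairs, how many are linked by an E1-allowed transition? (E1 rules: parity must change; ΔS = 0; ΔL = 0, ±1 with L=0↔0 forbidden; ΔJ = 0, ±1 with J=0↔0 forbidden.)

(a)–(b): forbidden (parity).
(a)–(c): forbidden (ΔJ).
(a)–(d): allowed.
(a)–(e): allowed.
(b)–(c): forbidden (ΔL, ΔJ).
(b)–(d): allowed.
(b)–(e): forbidden (ΔL).
(c)–(d): forbidden (parity).
(c)–(e): forbidden (parity, ΔL, ΔJ).
(d)–(e): forbidden (parity).
Allowed pairs: 3 of 10.

3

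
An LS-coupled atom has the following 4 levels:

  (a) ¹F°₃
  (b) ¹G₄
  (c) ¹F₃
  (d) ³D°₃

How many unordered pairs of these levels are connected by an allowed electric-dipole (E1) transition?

2

(a)–(b): allowed.
(a)–(c): allowed.
(a)–(d): forbidden (parity, ΔS).
(b)–(c): forbidden (parity).
(b)–(d): forbidden (ΔS, ΔL).
(c)–(d): forbidden (ΔS).
Allowed pairs: 2 of 6.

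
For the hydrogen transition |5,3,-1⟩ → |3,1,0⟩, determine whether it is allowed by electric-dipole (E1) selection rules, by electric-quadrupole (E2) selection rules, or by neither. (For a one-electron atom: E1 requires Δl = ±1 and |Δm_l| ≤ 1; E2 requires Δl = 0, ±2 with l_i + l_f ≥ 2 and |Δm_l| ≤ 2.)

Δl = 1 − 3 = -2; l_i + l_f = 4.
Δm_l = +1.
E1 (Δl = ±1, |Δm_l| ≤ 1): not satisfied.
E2 (Δl = 0,±2, l_i+l_f ≥ 2, |Δm_l| ≤ 2): satisfied.

E2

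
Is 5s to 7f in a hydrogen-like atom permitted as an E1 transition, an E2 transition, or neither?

neither

Δl = 3 − 0 = +3; l_i + l_f = 3.
E1 (Δl = ±1): not satisfied.
E2 (Δl = 0,±2, l_i+l_f ≥ 2): not satisfied.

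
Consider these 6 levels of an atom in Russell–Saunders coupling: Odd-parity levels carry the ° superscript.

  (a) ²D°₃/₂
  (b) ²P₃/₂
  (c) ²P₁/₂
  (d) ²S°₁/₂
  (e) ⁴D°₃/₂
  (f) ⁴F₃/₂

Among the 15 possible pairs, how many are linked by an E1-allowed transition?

(a)–(b): allowed.
(a)–(c): allowed.
(a)–(d): forbidden (parity, ΔL).
(a)–(e): forbidden (parity, ΔS).
(a)–(f): forbidden (ΔS).
(b)–(c): forbidden (parity).
(b)–(d): allowed.
(b)–(e): forbidden (ΔS).
(b)–(f): forbidden (parity, ΔS, ΔL).
(c)–(d): allowed.
(c)–(e): forbidden (ΔS).
(c)–(f): forbidden (parity, ΔS, ΔL).
(d)–(e): forbidden (parity, ΔS, ΔL).
(d)–(f): forbidden (ΔS, ΔL).
(e)–(f): allowed.
Allowed pairs: 5 of 15.

5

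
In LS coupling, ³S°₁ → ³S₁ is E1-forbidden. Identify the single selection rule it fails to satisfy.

the L=0 ↔ L=0 exclusion

Parity must change: odd → even — ok.
ΔS = 0: S: 1 → 1 — ok.
ΔL = 0, ±1 (not L=0↔0): L: 0 → 0, ΔL = +0 — fails.
ΔJ = 0, ±1 (not J=0↔0): J: 1 → 1, ΔJ = +0 — ok.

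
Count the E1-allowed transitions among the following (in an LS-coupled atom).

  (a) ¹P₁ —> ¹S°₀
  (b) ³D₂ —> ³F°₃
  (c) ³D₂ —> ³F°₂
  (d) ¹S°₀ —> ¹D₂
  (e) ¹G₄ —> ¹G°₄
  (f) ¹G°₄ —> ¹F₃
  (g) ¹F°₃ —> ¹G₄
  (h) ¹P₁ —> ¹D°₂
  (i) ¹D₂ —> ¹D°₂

(a) allowed
(b) allowed
(c) allowed
(d) forbidden (ΔL, ΔJ fail)
(e) allowed
(f) allowed
(g) allowed
(h) allowed
(i) allowed
Total allowed: 8 of 9.

8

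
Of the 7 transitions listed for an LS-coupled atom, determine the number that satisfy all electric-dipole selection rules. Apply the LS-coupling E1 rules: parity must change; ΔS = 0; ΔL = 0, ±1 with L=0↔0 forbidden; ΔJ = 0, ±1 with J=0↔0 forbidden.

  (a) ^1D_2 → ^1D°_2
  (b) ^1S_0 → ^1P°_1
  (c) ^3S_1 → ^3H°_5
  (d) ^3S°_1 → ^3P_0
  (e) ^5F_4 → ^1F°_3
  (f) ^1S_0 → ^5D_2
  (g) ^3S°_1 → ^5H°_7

3

(a) allowed
(b) allowed
(c) forbidden (ΔL, ΔJ fail)
(d) allowed
(e) forbidden (ΔS fails)
(f) forbidden (parity, ΔS, ΔL, ΔJ fail)
(g) forbidden (parity, ΔS, ΔL, ΔJ fail)
Total allowed: 3 of 7.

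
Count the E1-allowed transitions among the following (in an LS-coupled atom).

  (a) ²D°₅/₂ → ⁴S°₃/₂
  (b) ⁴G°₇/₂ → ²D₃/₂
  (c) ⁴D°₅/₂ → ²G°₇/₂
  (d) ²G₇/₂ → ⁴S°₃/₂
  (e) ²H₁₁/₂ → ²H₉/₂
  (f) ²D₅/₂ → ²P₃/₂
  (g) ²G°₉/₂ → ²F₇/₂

(a) forbidden (parity, ΔS, ΔL fail)
(b) forbidden (ΔS, ΔL, ΔJ fail)
(c) forbidden (parity, ΔS, ΔL fail)
(d) forbidden (ΔS, ΔL, ΔJ fail)
(e) forbidden (parity fails)
(f) forbidden (parity fails)
(g) allowed
Total allowed: 1 of 7.

1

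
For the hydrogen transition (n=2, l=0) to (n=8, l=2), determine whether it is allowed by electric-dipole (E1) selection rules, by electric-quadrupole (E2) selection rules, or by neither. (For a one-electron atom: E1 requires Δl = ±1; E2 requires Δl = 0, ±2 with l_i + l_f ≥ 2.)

E2

Δl = 2 − 0 = +2; l_i + l_f = 2.
E1 (Δl = ±1): not satisfied.
E2 (Δl = 0,±2, l_i+l_f ≥ 2): satisfied.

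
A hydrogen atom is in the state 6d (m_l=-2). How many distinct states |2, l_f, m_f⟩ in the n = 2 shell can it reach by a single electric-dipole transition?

E1 requires Δl = ±1, so l_f ∈ {1, 3}; with 0 ≤ l_f ≤ n_f−1 = 1, the allowed l_f values are {1}.
For l_f = 1: m_f ∈ {m_i−1, m_i, m_i+1} ∩ [−1, 1] = {-1} → 1 state.
Total: 1.

1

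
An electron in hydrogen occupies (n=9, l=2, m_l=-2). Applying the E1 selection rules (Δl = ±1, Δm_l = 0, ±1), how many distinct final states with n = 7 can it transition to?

E1 requires Δl = ±1, so l_f ∈ {1, 3}; with 0 ≤ l_f ≤ n_f−1 = 6, the allowed l_f values are {1, 3}.
For l_f = 1: m_f ∈ {m_i−1, m_i, m_i+1} ∩ [−1, 1] = {-1} → 1 state.
For l_f = 3: m_f ∈ {m_i−1, m_i, m_i+1} ∩ [−3, 3] = {-3, -2, -1} → 3 states.
Total: 4.

4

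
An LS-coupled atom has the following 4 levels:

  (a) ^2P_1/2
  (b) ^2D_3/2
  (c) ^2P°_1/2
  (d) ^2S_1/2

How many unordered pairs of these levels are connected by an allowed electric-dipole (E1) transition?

(a)–(b): forbidden (parity).
(a)–(c): allowed.
(a)–(d): forbidden (parity).
(b)–(c): allowed.
(b)–(d): forbidden (parity, ΔL).
(c)–(d): allowed.
Allowed pairs: 3 of 6.

3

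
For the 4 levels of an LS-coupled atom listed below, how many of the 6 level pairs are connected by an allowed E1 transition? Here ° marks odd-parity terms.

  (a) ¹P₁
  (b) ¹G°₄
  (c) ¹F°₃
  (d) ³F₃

0

(a)–(b): forbidden (ΔL, ΔJ).
(a)–(c): forbidden (ΔL, ΔJ).
(a)–(d): forbidden (parity, ΔS, ΔL, ΔJ).
(b)–(c): forbidden (parity).
(b)–(d): forbidden (ΔS).
(c)–(d): forbidden (ΔS).
Allowed pairs: 0 of 6.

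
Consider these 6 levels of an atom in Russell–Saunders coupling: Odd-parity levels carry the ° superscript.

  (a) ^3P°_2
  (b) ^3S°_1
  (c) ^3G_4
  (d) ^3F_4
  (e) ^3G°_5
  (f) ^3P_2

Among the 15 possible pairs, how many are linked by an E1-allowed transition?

4

(a)–(b): forbidden (parity).
(a)–(c): forbidden (ΔL, ΔJ).
(a)–(d): forbidden (ΔL, ΔJ).
(a)–(e): forbidden (parity, ΔL, ΔJ).
(a)–(f): allowed.
(b)–(c): forbidden (ΔL, ΔJ).
(b)–(d): forbidden (ΔL, ΔJ).
(b)–(e): forbidden (parity, ΔL, ΔJ).
(b)–(f): allowed.
(c)–(d): forbidden (parity).
(c)–(e): allowed.
(c)–(f): forbidden (parity, ΔL, ΔJ).
(d)–(e): allowed.
(d)–(f): forbidden (parity, ΔL, ΔJ).
(e)–(f): forbidden (ΔL, ΔJ).
Allowed pairs: 4 of 15.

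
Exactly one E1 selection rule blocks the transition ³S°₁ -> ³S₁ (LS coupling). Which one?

Reading off the term symbols: S 1→1, L 0→0, J 1→1, parity odd→even.
Parity must change: odd → even — passes.
ΔS = 0: S: 1 → 1 — passes.
ΔL = 0, ±1 (not L=0↔0): L: 0 → 0, ΔL = +0 — fails.
ΔJ = 0, ±1 (not J=0↔0): J: 1 → 1, ΔJ = +0 — passes.

the L=0 ↔ L=0 exclusion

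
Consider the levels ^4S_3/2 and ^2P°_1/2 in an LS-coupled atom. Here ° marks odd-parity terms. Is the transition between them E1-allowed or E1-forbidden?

Reading off the term symbols: S 3/2→1/2, L 0→1, J 3/2→1/2, parity even→odd.
Parity must change: even → odd — passes.
ΔS = 0: S: 3/2 → 1/2 — fails.
ΔL = 0, ±1 (not L=0↔0): L: 0 → 1, ΔL = +1 — passes.
ΔJ = 0, ±1 (not J=0↔0): J: 3/2 → 1/2, ΔJ = -1 — passes.
Rule(s) violated: ΔS.

forbidden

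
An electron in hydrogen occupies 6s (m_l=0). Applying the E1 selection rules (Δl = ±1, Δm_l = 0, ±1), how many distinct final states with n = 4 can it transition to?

3

E1 requires Δl = ±1, so l_f ∈ {-1, 1}; with 0 ≤ l_f ≤ n_f−1 = 3, the allowed l_f values are {1}.
For l_f = 1: m_f ∈ {m_i−1, m_i, m_i+1} ∩ [−1, 1] = {-1, 0, 1} → 3 states.
Total: 3.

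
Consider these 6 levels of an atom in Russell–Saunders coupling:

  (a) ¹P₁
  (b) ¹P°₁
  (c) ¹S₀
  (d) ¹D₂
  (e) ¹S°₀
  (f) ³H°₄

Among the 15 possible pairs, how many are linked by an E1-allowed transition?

4

(a)–(b): allowed.
(a)–(c): forbidden (parity).
(a)–(d): forbidden (parity).
(a)–(e): allowed.
(a)–(f): forbidden (ΔS, ΔL, ΔJ).
(b)–(c): allowed.
(b)–(d): allowed.
(b)–(e): forbidden (parity).
(b)–(f): forbidden (parity, ΔS, ΔL, ΔJ).
(c)–(d): forbidden (parity, ΔL, ΔJ).
(c)–(e): forbidden (ΔL, ΔJ).
(c)–(f): forbidden (ΔS, ΔL, ΔJ).
(d)–(e): forbidden (ΔL, ΔJ).
(d)–(f): forbidden (ΔS, ΔL, ΔJ).
(e)–(f): forbidden (parity, ΔS, ΔL, ΔJ).
Allowed pairs: 4 of 15.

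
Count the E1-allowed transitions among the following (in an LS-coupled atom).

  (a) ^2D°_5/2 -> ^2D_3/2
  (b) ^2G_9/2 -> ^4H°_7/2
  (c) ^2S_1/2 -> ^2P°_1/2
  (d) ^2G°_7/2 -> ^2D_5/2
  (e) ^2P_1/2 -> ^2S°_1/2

3

(a) allowed
(b) forbidden (ΔS fails)
(c) allowed
(d) forbidden (ΔL fails)
(e) allowed
Total allowed: 3 of 5.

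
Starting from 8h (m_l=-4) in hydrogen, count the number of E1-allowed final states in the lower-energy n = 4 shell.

E1 requires l_f ∈ {4, 6}, but neither lies in [0, 3], so no final state is reachable.
Total: 0.

0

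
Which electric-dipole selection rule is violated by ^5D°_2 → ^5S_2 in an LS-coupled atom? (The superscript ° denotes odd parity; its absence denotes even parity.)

the ΔL = 0, ±1 rule

ΔL = 0, ±1 (not L=0↔0): L: 2 → 0, ΔL = -2 — violated.
Parity must change: odd → even — satisfied.
ΔS = 0: S: 2 → 2 — satisfied.
ΔJ = 0, ±1 (not J=0↔0): J: 2 → 2, ΔJ = +0 — satisfied.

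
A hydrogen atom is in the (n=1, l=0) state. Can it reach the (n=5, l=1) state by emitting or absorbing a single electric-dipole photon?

Initial l = 0, final l = 1, so Δl = +1. E1 requires Δl = ±1: satisfied.
All E1 selection rules are satisfied.

allowed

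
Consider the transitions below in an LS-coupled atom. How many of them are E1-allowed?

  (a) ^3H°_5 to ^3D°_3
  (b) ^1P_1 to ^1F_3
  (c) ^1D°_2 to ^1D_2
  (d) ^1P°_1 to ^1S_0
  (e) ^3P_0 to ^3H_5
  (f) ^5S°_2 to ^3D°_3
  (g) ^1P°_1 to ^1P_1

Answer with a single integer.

3

(a) forbidden (parity, ΔL, ΔJ fail)
(b) forbidden (parity, ΔL, ΔJ fail)
(c) allowed
(d) allowed
(e) forbidden (parity, ΔL, ΔJ fail)
(f) forbidden (parity, ΔS, ΔL fail)
(g) allowed
Total allowed: 3 of 7.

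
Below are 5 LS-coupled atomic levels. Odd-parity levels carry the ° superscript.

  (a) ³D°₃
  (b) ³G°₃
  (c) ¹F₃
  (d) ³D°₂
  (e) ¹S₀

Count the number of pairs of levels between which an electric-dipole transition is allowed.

0

(a)–(b): forbidden (parity, ΔL).
(a)–(c): forbidden (ΔS).
(a)–(d): forbidden (parity).
(a)–(e): forbidden (ΔS, ΔL, ΔJ).
(b)–(c): forbidden (ΔS).
(b)–(d): forbidden (parity, ΔL).
(b)–(e): forbidden (ΔS, ΔL, ΔJ).
(c)–(d): forbidden (ΔS).
(c)–(e): forbidden (parity, ΔL, ΔJ).
(d)–(e): forbidden (ΔS, ΔL, ΔJ).
Allowed pairs: 0 of 10.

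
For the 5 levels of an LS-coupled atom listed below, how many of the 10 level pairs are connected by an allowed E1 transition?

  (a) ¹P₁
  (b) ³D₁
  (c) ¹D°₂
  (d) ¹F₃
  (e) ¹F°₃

(a)–(b): forbidden (parity, ΔS).
(a)–(c): allowed.
(a)–(d): forbidden (parity, ΔL, ΔJ).
(a)–(e): forbidden (ΔL, ΔJ).
(b)–(c): forbidden (ΔS).
(b)–(d): forbidden (parity, ΔS, ΔJ).
(b)–(e): forbidden (ΔS, ΔJ).
(c)–(d): allowed.
(c)–(e): forbidden (parity).
(d)–(e): allowed.
Allowed pairs: 3 of 10.

3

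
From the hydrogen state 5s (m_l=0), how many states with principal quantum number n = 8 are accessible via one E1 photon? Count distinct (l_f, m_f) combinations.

E1 requires Δl = ±1, so l_f ∈ {-1, 1}; with 0 ≤ l_f ≤ n_f−1 = 7, the allowed l_f values are {1}.
For l_f = 1: m_f ∈ {m_i−1, m_i, m_i+1} ∩ [−1, 1] = {-1, 0, 1} → 3 states.
Total: 3.

3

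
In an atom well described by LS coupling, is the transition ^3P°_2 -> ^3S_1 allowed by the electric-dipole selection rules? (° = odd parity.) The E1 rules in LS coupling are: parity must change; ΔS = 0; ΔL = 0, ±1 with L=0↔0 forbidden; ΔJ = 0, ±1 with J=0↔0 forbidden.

allowed

Reading off the term symbols: S 1→1, L 1→0, J 2→1, parity odd→even.
ΔJ = 0, ±1 (not J=0↔0): J: 2 → 1, ΔJ = -1 — ok.
Parity must change: odd → even — ok.
ΔS = 0: S: 1 → 1 — ok.
ΔL = 0, ±1 (not L=0↔0): L: 1 → 0, ΔL = -1 — ok.
All four E1 rules are satisfied.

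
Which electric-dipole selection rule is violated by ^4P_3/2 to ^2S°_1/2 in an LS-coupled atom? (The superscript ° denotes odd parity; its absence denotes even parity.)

Parity must change: even → odd — passes.
ΔS = 0: S: 3/2 → 1/2 — fails.
ΔL = 0, ±1 (not L=0↔0): L: 1 → 0, ΔL = -1 — passes.
ΔJ = 0, ±1 (not J=0↔0): J: 3/2 → 1/2, ΔJ = -1 — passes.

the ΔS = 0 rule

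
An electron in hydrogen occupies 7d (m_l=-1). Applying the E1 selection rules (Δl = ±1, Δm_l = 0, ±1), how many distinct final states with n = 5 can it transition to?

E1 requires Δl = ±1, so l_f ∈ {1, 3}; with 0 ≤ l_f ≤ n_f−1 = 4, the allowed l_f values are {1, 3}.
For l_f = 1: m_f ∈ {m_i−1, m_i, m_i+1} ∩ [−1, 1] = {-1, 0} → 2 states.
For l_f = 3: m_f ∈ {m_i−1, m_i, m_i+1} ∩ [−3, 3] = {-2, -1, 0} → 3 states.
Total: 5.

5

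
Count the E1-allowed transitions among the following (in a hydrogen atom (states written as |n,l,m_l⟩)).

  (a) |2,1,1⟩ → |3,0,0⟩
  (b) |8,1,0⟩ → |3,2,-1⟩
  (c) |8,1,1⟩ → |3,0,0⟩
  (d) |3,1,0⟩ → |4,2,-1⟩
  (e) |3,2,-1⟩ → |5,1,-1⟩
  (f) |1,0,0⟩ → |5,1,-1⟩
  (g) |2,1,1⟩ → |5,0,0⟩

(a) allowed
(b) allowed
(c) allowed
(d) allowed
(e) allowed
(f) allowed
(g) allowed
Total allowed: 7 of 7.

7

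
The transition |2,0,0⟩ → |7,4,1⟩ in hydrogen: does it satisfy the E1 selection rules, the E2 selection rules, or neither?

Δl = 4 − 0 = +4; l_i + l_f = 4.
Δm_l = +1.
E1 (Δl = ±1, |Δm_l| ≤ 1): not satisfied.
E2 (Δl = 0,±2, l_i+l_f ≥ 2, |Δm_l| ≤ 2): not satisfied.

neither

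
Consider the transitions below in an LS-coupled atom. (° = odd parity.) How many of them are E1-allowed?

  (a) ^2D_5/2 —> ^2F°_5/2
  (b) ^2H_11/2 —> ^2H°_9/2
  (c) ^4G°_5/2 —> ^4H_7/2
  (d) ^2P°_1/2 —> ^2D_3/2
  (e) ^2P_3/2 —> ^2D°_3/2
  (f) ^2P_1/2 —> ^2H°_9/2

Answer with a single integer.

(a) allowed
(b) allowed
(c) allowed
(d) allowed
(e) allowed
(f) forbidden (ΔL, ΔJ fail)
Total allowed: 5 of 6.

5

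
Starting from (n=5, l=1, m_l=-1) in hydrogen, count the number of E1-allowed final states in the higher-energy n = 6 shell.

4

E1 requires Δl = ±1, so l_f ∈ {0, 2}; with 0 ≤ l_f ≤ n_f−1 = 5, the allowed l_f values are {0, 2}.
For l_f = 0: m_f ∈ {m_i−1, m_i, m_i+1} ∩ [−0, 0] = {0} → 1 state.
For l_f = 2: m_f ∈ {m_i−1, m_i, m_i+1} ∩ [−2, 2] = {-2, -1, 0} → 3 states.
Total: 4.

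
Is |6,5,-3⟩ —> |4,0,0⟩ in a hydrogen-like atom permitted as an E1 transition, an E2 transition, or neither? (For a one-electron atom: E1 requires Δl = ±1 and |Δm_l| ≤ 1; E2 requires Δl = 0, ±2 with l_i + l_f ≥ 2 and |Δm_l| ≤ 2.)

Δl = 0 − 5 = -5; l_i + l_f = 5.
Δm_l = +3.
E1 (Δl = ±1, |Δm_l| ≤ 1): not satisfied.
E2 (Δl = 0,±2, l_i+l_f ≥ 2, |Δm_l| ≤ 2): not satisfied.

neither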